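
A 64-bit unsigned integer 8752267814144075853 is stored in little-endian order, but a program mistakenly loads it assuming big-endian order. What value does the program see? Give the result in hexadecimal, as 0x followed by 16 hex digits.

8752267814144075853 in 64-bit hexadecimal is 0x79764D349924684D.
Stored little-endian, the bytes at ascending addresses are 4D 68 24 99 34 4D 76 79.
Read back as big-endian, the last byte is least significant, giving 0x4D682499344D7679.

0x4D682499344D7679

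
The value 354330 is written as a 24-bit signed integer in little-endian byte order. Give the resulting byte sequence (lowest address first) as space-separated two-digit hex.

1A 68 05

354330 in hexadecimal, padded to 24 bits, is 0x05681A.
Split into bytes (most-significant first): 05 68 1A.
Little-endian stores the least-significant byte at the lowest address.
So at ascending addresses the bytes are 1A 68 05.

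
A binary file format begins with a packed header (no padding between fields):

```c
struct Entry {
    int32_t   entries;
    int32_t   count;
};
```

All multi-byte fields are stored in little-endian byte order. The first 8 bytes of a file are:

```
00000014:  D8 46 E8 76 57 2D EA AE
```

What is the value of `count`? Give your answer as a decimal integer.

-1360384681

`count` follows `entries` (4 bytes), so it starts at byte offset 4 and occupies 4 bytes.
Bytes at offsets 4..7: 57 2D EA AE.
Little-endian stores the least-significant byte at the lowest address.
Reassemble most-significant byte first: AE EA 2D 57 → 0xAEEA2D57.
Top bit is set, so as a signed 32-bit value this is 0xAEEA2D57 − 2^32 = -1360384681.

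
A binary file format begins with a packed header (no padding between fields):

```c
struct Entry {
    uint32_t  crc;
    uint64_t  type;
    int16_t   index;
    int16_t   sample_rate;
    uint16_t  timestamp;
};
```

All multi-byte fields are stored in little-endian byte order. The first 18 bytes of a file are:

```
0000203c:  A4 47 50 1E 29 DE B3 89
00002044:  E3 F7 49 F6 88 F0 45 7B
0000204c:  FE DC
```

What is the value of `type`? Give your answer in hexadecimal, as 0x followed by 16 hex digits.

0xF649F7E389B3DE29

`type` follows `crc` (4 bytes), so it starts at byte offset 4 and occupies 8 bytes.
Bytes at offsets 4..11: 29 DE B3 89 E3 F7 49 F6.
Little-endian stores the least-significant byte at the lowest address.
Reassemble most-significant byte first: F6 49 F7 E3 89 B3 DE 29 → 0xF649F7E389B3DE29.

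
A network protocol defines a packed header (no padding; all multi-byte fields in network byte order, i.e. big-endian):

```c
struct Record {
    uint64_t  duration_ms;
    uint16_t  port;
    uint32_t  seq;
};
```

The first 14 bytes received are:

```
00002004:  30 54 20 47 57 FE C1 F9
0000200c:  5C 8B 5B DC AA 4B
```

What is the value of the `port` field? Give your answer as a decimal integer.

23691

`port` follows `duration_ms` (8 bytes), so it starts at byte offset 8 and occupies 2 bytes.
Bytes at offsets 8..9: 5C 8B.
In big-endian order the high byte comes first in memory.
The bytes are already most-significant first: 0x5C8B.
0x5C8B = 23691.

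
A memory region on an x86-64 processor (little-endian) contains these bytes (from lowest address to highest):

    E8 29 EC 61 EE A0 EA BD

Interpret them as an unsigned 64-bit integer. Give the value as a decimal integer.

13684927363424201192

In little-endian order the low byte comes first in memory.
Reassemble most-significant byte first: BD EA A0 EE 61 EC 29 E8 → 0xBDEAA0EE61EC29E8.
0xBDEAA0EE61EC29E8 = 13684927363424201192.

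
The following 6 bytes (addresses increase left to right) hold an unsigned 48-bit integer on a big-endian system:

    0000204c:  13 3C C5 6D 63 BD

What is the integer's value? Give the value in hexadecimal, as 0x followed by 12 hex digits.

Big-endian stores the most-significant byte at the lowest address.
The bytes are already most-significant first: 0x133CC56D63BD.

0x133CC56D63BD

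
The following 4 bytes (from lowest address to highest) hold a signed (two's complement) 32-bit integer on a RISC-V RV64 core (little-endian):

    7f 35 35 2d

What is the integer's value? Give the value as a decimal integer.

In little-endian order the low byte comes first in memory.
Reassemble most-significant byte first: 2D 35 35 7F → 0x2D35357F.
0x2D35357F = 758461823.

758461823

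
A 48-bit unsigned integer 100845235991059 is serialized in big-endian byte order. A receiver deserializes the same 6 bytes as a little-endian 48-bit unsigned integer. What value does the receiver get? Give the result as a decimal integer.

100845235991059 in 48-bit hexadecimal is 0x5BB7DC77F213.
Stored big-endian, the bytes at ascending addresses are 5B B7 DC 77 F2 13.
Read back as little-endian, the first byte is least significant, giving 0x13F277DCB75B.
0x13F277DCB75B = 21932113966939.

21932113966939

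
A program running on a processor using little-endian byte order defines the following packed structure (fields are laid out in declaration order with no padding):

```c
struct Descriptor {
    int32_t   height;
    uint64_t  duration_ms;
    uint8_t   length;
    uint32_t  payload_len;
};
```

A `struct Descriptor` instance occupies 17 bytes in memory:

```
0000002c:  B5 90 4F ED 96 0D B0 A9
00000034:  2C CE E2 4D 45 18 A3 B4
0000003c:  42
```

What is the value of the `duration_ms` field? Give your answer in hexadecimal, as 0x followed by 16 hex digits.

`duration_ms` follows `height` (4 bytes), so it starts at byte offset 4 and occupies 8 bytes.
Bytes at offsets 4..11: 96 0D B0 A9 2C CE E2 4D.
Little-endian stores the least-significant byte at the lowest address.
Reassemble most-significant byte first: 4D E2 CE 2C A9 B0 0D 96 → 0x4DE2CE2CA9B00D96.

0x4DE2CE2CA9B00D96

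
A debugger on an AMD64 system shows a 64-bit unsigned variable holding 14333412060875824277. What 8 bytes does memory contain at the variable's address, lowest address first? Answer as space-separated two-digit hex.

95 9C CD E3 53 82 EA C6

14333412060875824277 in hexadecimal, padded to 64 bits, is 0xC6EA8253E3CD9C95.
Split into bytes (most-significant first): C6 EA 82 53 E3 CD 9C 95.
Little-endian stores the least-significant byte at the lowest address.
So at ascending addresses the bytes are 95 9C CD E3 53 82 EA C6.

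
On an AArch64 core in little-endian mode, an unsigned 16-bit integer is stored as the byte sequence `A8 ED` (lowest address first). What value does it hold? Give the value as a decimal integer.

60840

Little-endian stores the least-significant byte at the lowest address.
Reassemble most-significant byte first: ED A8 → 0xEDA8.
0xEDA8 = 60840.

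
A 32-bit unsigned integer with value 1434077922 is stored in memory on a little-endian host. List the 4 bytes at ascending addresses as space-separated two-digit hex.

1434077922 in hexadecimal, padded to 32 bits, is 0x557A4AE2.
Split into bytes (most-significant first): 55 7A 4A E2.
Little-endian: lowest address holds the least-significant byte.
So at ascending addresses the bytes are E2 4A 7A 55.

E2 4A 7A 55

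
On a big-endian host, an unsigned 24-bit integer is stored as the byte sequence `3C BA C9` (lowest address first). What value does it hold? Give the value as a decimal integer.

3979977

Big-endian: lowest address holds the most-significant byte.
The bytes are already most-significant first: 0x3CBAC9.
0x3CBAC9 = 3979977.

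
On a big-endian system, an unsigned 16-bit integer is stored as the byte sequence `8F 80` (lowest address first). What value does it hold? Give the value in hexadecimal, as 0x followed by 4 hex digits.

0x8F80

In big-endian order the high byte comes first in memory.
The bytes are already most-significant first: 0x8F80.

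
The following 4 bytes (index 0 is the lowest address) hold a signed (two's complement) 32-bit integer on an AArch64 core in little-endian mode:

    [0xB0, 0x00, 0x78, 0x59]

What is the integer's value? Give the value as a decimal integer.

1501036720

Little-endian stores the least-significant byte at the lowest address.
Reassemble most-significant byte first: 59 78 00 B0 → 0x597800B0.
0x597800B0 = 1501036720.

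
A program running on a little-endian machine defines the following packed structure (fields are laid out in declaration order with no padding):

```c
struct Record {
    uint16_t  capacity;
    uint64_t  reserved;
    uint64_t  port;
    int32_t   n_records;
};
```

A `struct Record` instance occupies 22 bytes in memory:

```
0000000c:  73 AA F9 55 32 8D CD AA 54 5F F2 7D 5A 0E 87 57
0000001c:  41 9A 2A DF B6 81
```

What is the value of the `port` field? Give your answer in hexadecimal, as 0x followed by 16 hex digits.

0x9A4157870E5A7DF2

`port` follows `capacity` (2 B), `reserved` (8 B), so it starts at offset 2 + 8 = 10 and occupies 8 bytes.
Bytes at offsets 10..17: F2 7D 5A 0E 87 57 41 9A.
Little-endian stores the least-significant byte at the lowest address.
Reassemble most-significant byte first: 9A 41 57 87 0E 5A 7D F2 → 0x9A4157870E5A7DF2.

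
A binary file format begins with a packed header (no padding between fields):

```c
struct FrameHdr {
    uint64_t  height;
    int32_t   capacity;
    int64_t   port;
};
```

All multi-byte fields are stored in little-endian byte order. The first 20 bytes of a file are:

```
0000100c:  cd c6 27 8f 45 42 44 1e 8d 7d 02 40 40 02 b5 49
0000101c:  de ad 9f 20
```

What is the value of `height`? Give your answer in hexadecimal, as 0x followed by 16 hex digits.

`height` is the first field, at byte offset 0, occupying 8 bytes.
Bytes at offsets 0..7: CD C6 27 8F 45 42 44 1E.
Little-endian stores the least-significant byte at the lowest address.
Reassemble most-significant byte first: 1E 44 42 45 8F 27 C6 CD → 0x1E4442458F27C6CD.

0x1E4442458F27C6CD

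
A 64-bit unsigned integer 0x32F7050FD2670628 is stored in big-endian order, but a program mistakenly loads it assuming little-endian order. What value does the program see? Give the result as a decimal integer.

2884106763270223666

Stored big-endian, the bytes at ascending addresses are 32 F7 05 0F D2 67 06 28.
Read back as little-endian, the first byte is least significant, giving 0x280667D20F05F732.
0x280667D20F05F732 = 2884106763270223666.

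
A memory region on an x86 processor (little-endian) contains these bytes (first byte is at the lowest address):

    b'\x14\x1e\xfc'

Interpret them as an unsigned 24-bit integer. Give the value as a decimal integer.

16522772

Little-endian: lowest address holds the least-significant byte.
Reassemble most-significant byte first: FC 1E 14 → 0xFC1E14.
0xFC1E14 = 16522772.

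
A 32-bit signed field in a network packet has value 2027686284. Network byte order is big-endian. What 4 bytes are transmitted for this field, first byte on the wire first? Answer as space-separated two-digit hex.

78 DC 09 8C

2027686284 in hexadecimal, padded to 32 bits, is 0x78DC098C.
Split into bytes (most-significant first): 78 DC 09 8C.
Big-endian: lowest address holds the most-significant byte.
So the memory order matches the most-significant-first order: 78 DC 09 8C.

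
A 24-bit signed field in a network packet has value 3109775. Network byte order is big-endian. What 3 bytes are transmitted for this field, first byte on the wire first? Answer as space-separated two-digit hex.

3109775 in hexadecimal, padded to 24 bits, is 0x2F738F.
Split into bytes (most-significant first): 2F 73 8F.
In big-endian order the high byte comes first in memory.
So the memory order matches the most-significant-first order: 2F 73 8F.

2F 73 8F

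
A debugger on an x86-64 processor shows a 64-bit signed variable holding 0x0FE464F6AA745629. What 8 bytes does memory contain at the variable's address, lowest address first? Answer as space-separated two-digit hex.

29 56 74 AA F6 64 E4 0F

Split into bytes (most-significant first): 0F E4 64 F6 AA 74 56 29.
Little-endian: lowest address holds the least-significant byte.
So at ascending addresses the bytes are 29 56 74 AA F6 64 E4 0F.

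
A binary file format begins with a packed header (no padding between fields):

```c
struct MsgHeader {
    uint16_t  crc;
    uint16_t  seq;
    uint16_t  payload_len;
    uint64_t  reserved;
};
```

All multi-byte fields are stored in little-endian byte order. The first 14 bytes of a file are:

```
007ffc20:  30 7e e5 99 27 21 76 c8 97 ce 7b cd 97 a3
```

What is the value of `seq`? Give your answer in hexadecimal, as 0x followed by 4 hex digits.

0x99E5

`seq` follows `crc` (2 bytes), so it starts at byte offset 2 and occupies 2 bytes.
Bytes at offsets 2..3: E5 99.
Little-endian: lowest address holds the least-significant byte.
Reassemble most-significant byte first: 99 E5 → 0x99E5.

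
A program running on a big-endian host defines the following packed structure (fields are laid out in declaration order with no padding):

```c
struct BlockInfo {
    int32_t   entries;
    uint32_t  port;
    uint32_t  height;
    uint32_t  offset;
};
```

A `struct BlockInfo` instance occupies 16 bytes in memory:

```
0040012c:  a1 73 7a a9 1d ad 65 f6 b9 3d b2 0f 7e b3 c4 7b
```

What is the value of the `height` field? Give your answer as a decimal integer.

`height` follows `entries` (4 B), `port` (4 B), so it starts at offset 4 + 4 = 8 and occupies 4 bytes.
Bytes at offsets 8..11: B9 3D B2 0F.
Big-endian: lowest address holds the most-significant byte.
The bytes are already most-significant first: 0xB93DB20F.
0xB93DB20F = 3107828239.

3107828239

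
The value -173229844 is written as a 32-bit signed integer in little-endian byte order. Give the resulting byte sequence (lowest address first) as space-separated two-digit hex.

EC B8 AC F5

Two's complement of -173229844 in 32 bits: 173229844 = 0x0A534714; invert → 0xF5ACB8EB; add 1 → 0xF5ACB8EC.
Split into bytes (most-significant first): F5 AC B8 EC.
In little-endian order the low byte comes first in memory.
So at ascending addresses the bytes are EC B8 AC F5.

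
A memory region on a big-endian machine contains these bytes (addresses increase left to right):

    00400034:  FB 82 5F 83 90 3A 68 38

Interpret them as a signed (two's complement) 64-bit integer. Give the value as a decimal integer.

-323591204552153032

In big-endian order the high byte comes first in memory.
The bytes are already most-significant first: 0xFB825F83903A6838.
Top bit is set, so as a signed 64-bit value this is 0xFB825F83903A6838 − 2^64 = -323591204552153032.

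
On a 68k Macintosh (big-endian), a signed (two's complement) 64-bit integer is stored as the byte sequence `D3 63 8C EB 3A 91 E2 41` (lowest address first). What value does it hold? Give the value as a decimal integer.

Big-endian stores the most-significant byte at the lowest address.
The bytes are already most-significant first: 0xD3638CEB3A91E241.
Top bit is set, so as a signed 64-bit value this is 0xD3638CEB3A91E241 − 2^64 = -3214570767084559807.

-3214570767084559807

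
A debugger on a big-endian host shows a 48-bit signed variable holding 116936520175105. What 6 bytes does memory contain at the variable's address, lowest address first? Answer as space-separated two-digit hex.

116936520175105 in hexadecimal, padded to 48 bits, is 0x6A5A67BF0E01.
Split into bytes (most-significant first): 6A 5A 67 BF 0E 01.
Big-endian stores the most-significant byte at the lowest address.
So the memory order matches the most-significant-first order: 6A 5A 67 BF 0E 01.

6A 5A 67 BF 0E 01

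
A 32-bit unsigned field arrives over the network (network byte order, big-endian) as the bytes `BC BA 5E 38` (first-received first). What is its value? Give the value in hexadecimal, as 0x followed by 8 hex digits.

0xBCBA5E38

Big-endian: lowest address holds the most-significant byte.
The bytes are already most-significant first: 0xBCBA5E38.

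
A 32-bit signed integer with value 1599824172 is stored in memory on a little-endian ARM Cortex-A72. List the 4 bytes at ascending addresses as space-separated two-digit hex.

1599824172 in hexadecimal, padded to 32 bits, is 0x5F5B612C.
Split into bytes (most-significant first): 5F 5B 61 2C.
Little-endian stores the least-significant byte at the lowest address.
So at ascending addresses the bytes are 2C 61 5B 5F.

2C 61 5B 5F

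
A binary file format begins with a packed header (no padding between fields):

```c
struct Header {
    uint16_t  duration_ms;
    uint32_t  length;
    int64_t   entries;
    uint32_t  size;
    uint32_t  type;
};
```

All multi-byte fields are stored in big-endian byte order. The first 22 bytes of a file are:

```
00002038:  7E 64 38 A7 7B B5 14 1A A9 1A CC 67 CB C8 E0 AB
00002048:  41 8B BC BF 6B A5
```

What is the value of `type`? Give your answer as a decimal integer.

3166661541

`type` follows `duration_ms` (2 B), `length` (4 B), `entries` (8 B), `size` (4 B), so it starts at offset 2 + 4 + 8 + 4 = 18 and occupies 4 bytes.
Bytes at offsets 18..21: BC BF 6B A5.
In big-endian order the high byte comes first in memory.
The bytes are already most-significant first: 0xBCBF6BA5.
0xBCBF6BA5 = 3166661541.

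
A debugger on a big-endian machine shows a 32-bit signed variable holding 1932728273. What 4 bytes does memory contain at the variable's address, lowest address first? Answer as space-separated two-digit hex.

1932728273 in hexadecimal, padded to 32 bits, is 0x733317D1.
Split into bytes (most-significant first): 73 33 17 D1.
Big-endian stores the most-significant byte at the lowest address.
So the memory order matches the most-significant-first order: 73 33 17 D1.

73 33 17 D1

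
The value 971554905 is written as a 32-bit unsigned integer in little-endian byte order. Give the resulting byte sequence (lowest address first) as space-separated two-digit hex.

59 C0 E8 39

971554905 in hexadecimal, padded to 32 bits, is 0x39E8C059.
Split into bytes (most-significant first): 39 E8 C0 59.
In little-endian order the low byte comes first in memory.
So at ascending addresses the bytes are 59 C0 E8 39.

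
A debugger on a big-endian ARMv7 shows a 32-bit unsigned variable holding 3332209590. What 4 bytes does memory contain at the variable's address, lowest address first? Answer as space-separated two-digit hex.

C6 9D 7B B6

3332209590 in hexadecimal, padded to 32 bits, is 0xC69D7BB6.
Split into bytes (most-significant first): C6 9D 7B B6.
In big-endian order the high byte comes first in memory.
So the memory order matches the most-significant-first order: C6 9D 7B B6.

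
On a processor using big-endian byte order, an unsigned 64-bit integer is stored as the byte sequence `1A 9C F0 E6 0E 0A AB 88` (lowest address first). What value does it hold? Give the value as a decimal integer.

1917672412221713288

Big-endian: lowest address holds the most-significant byte.
The bytes are already most-significant first: 0x1A9CF0E60E0AAB88.
0x1A9CF0E60E0AAB88 = 1917672412221713288.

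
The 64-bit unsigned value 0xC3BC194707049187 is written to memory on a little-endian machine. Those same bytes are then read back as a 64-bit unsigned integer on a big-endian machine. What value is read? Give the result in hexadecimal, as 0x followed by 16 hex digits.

0x879104074719BCC3

Stored little-endian, the bytes at ascending addresses are 87 91 04 07 47 19 BC C3.
Read back as big-endian, the last byte is least significant, giving 0x879104074719BCC3.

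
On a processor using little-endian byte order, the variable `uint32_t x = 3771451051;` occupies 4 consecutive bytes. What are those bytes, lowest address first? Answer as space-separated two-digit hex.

3771451051 in hexadecimal, padded to 32 bits, is 0xE0CBC6AB.
Split into bytes (most-significant first): E0 CB C6 AB.
Little-endian stores the least-significant byte at the lowest address.
So at ascending addresses the bytes are AB C6 CB E0.

AB C6 CB E0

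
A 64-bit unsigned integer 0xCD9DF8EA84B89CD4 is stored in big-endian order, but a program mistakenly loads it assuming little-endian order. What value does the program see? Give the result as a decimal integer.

15320322913424940493

Stored big-endian, the bytes at ascending addresses are CD 9D F8 EA 84 B8 9C D4.
Read back as little-endian, the first byte is least significant, giving 0xD49CB884EAF89DCD.
0xD49CB884EAF89DCD = 15320322913424940493.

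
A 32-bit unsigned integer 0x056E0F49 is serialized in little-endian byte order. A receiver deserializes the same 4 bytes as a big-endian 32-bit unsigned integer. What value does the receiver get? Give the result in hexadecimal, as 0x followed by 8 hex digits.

Stored little-endian, the bytes at ascending addresses are 49 0F 6E 05.
Read back as big-endian, the last byte is least significant, giving 0x490F6E05.

0x490F6E05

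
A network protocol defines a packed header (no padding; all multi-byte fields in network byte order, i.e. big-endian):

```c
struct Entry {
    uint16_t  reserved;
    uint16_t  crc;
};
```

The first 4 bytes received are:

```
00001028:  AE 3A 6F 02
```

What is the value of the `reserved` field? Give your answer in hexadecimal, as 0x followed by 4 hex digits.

0xAE3A

`reserved` is the first field, at byte offset 0, occupying 2 bytes.
Bytes at offsets 0..1: AE 3A.
Big-endian: lowest address holds the most-significant byte.
The bytes are already most-significant first: 0xAE3A.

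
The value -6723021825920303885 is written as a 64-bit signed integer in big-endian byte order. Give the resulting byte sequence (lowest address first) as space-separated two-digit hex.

Two's complement of -6723021825920303885 in 64 bits: 6723021825920303885 = 0x5D4CF8BB072D830D; invert → 0xA2B30744F8D27CF2; add 1 → 0xA2B30744F8D27CF3.
Split into bytes (most-significant first): A2 B3 07 44 F8 D2 7C F3.
Big-endian: lowest address holds the most-significant byte.
So the memory order matches the most-significant-first order: A2 B3 07 44 F8 D2 7C F3.

A2 B3 07 44 F8 D2 7C F3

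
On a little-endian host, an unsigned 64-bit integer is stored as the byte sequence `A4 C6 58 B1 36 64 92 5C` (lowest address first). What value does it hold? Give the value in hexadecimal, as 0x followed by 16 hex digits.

0x5C926436B158C6A4

In little-endian order the low byte comes first in memory.
Reassemble most-significant byte first: 5C 92 64 36 B1 58 C6 A4 → 0x5C926436B158C6A4.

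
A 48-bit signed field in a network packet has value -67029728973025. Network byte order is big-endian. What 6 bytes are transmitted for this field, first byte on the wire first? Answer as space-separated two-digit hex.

Two's complement of -67029728973025 in 48 bits: 67029728973025 = 0x3CF6932F50E1; invert → 0xC3096CD0AF1E; add 1 → 0xC3096CD0AF1F.
Split into bytes (most-significant first): C3 09 6C D0 AF 1F.
In big-endian order the high byte comes first in memory.
So the memory order matches the most-significant-first order: C3 09 6C D0 AF 1F.

C3 09 6C D0 AF 1F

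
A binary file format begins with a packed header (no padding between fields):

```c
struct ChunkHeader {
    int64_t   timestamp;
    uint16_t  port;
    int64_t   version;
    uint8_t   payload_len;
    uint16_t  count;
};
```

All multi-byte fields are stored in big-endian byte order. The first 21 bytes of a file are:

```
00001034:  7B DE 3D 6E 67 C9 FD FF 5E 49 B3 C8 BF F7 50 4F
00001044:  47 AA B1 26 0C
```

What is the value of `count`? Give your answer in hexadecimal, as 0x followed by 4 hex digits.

`count` follows `timestamp` (8 B), `port` (2 B), `version` (8 B), `payload_len` (1 B), so it starts at offset 8 + 2 + 8 + 1 = 19 and occupies 2 bytes.
Bytes at offsets 19..20: 26 0C.
In big-endian order the high byte comes first in memory.
The bytes are already most-significant first: 0x260C.

0x260C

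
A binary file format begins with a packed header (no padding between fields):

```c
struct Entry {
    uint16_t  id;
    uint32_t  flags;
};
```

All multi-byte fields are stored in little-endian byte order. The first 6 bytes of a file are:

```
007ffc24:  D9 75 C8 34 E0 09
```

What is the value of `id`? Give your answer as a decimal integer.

`id` is the first field, at byte offset 0, occupying 2 bytes.
Bytes at offsets 0..1: D9 75.
In little-endian order the low byte comes first in memory.
Reassemble most-significant byte first: 75 D9 → 0x75D9.
0x75D9 = 30169.

30169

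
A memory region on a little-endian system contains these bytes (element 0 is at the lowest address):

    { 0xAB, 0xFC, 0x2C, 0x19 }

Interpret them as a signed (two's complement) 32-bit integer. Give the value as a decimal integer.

422378667

Little-endian stores the least-significant byte at the lowest address.
Reassemble most-significant byte first: 19 2C FC AB → 0x192CFCAB.
0x192CFCAB = 422378667.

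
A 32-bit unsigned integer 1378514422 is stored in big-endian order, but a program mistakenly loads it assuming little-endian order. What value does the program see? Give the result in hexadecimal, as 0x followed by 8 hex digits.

1378514422 in 32-bit hexadecimal is 0x522A75F6.
Stored big-endian, the bytes at ascending addresses are 52 2A 75 F6.
Read back as little-endian, the first byte is least significant, giving 0xF6752A52.

0xF6752A52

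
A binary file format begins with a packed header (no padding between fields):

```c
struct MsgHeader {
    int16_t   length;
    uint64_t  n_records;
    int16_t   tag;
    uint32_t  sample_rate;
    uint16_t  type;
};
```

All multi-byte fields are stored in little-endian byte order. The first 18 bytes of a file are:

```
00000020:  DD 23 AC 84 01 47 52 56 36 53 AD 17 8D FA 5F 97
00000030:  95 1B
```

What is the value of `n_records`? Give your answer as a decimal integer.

5996074865268982956

`n_records` follows `length` (2 bytes), so it starts at byte offset 2 and occupies 8 bytes.
Bytes at offsets 2..9: AC 84 01 47 52 56 36 53.
Little-endian: lowest address holds the least-significant byte.
Reassemble most-significant byte first: 53 36 56 52 47 01 84 AC → 0x53365652470184AC.
0x53365652470184AC = 5996074865268982956.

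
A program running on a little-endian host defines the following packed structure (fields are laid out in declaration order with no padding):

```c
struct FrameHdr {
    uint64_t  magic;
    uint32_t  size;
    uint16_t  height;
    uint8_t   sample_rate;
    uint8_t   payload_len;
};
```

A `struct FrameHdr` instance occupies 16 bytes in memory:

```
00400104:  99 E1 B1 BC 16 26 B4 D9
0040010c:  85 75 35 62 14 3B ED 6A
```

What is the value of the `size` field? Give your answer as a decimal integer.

1647670661

`size` follows `magic` (8 bytes), so it starts at byte offset 8 and occupies 4 bytes.
Bytes at offsets 8..11: 85 75 35 62.
Little-endian: lowest address holds the least-significant byte.
Reassemble most-significant byte first: 62 35 75 85 → 0x62357585.
0x62357585 = 1647670661.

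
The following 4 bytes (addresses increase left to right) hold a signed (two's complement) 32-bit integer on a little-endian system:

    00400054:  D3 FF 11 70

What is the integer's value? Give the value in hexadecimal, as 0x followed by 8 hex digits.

In little-endian order the low byte comes first in memory.
Reassemble most-significant byte first: 70 11 FF D3 → 0x7011FFD3.

0x7011FFD3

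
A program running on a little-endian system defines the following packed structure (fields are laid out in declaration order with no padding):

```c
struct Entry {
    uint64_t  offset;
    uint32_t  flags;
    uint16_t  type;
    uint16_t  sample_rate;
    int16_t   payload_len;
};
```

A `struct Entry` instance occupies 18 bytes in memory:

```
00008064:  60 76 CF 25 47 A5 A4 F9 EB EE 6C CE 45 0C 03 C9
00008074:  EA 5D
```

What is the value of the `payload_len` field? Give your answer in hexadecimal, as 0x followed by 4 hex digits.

0x5DEA

`payload_len` follows `offset` (8 B), `flags` (4 B), `type` (2 B), `sample_rate` (2 B), so it starts at offset 8 + 4 + 2 + 2 = 16 and occupies 2 bytes.
Bytes at offsets 16..17: EA 5D.
Little-endian stores the least-significant byte at the lowest address.
Reassemble most-significant byte first: 5D EA → 0x5DEA.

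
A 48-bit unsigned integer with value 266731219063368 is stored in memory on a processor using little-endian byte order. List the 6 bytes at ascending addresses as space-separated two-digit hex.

266731219063368 in hexadecimal, padded to 48 bits, is 0xF29733901248.
Split into bytes (most-significant first): F2 97 33 90 12 48.
In little-endian order the low byte comes first in memory.
So at ascending addresses the bytes are 48 12 90 33 97 F2.

48 12 90 33 97 F2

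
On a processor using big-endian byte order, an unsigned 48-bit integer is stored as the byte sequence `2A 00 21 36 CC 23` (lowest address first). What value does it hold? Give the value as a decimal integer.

Big-endian stores the most-significant byte at the lowest address.
The bytes are already most-significant first: 0x2A002136CC23.
0x2A002136CC23 = 46180045605923.

46180045605923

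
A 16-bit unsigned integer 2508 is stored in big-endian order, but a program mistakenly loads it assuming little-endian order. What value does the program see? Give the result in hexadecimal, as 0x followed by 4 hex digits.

2508 in 16-bit hexadecimal is 0x09CC.
Stored big-endian, the bytes at ascending addresses are 09 CC.
Read back as little-endian, the first byte is least significant, giving 0xCC09.

0xCC09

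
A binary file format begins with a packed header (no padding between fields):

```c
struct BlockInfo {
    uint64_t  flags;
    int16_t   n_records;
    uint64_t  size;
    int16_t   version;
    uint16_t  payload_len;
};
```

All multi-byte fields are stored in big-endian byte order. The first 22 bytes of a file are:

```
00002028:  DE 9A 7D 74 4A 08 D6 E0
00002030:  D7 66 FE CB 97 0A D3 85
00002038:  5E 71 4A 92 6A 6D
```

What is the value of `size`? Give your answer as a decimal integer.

18359934378660159089

`size` follows `flags` (8 B), `n_records` (2 B), so it starts at offset 8 + 2 = 10 and occupies 8 bytes.
Bytes at offsets 10..17: FE CB 97 0A D3 85 5E 71.
Big-endian: lowest address holds the most-significant byte.
The bytes are already most-significant first: 0xFECB970AD3855E71.
0xFECB970AD3855E71 = 18359934378660159089.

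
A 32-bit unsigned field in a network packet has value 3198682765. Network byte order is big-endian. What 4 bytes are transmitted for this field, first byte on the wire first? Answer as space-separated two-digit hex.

3198682765 in hexadecimal, padded to 32 bits, is 0xBEA8068D.
Split into bytes (most-significant first): BE A8 06 8D.
Big-endian: lowest address holds the most-significant byte.
So the memory order matches the most-significant-first order: BE A8 06 8D.

BE A8 06 8D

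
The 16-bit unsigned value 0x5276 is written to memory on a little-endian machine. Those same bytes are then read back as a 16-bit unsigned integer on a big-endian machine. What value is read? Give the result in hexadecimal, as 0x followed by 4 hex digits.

Stored little-endian, the bytes at ascending addresses are 76 52.
Read back as big-endian, the last byte is least significant, giving 0x7652.

0x7652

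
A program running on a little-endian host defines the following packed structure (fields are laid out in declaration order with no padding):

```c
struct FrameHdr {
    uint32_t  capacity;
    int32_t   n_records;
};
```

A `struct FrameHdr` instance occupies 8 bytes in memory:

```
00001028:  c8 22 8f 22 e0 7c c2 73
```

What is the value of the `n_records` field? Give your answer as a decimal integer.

`n_records` follows `capacity` (4 bytes), so it starts at byte offset 4 and occupies 4 bytes.
Bytes at offsets 4..7: E0 7C C2 73.
Little-endian stores the least-significant byte at the lowest address.
Reassemble most-significant byte first: 73 C2 7C E0 → 0x73C27CE0.
0x73C27CE0 = 1942125792.

1942125792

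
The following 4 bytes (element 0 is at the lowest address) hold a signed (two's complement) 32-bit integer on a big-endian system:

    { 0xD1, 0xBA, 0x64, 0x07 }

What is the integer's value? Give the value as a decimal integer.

Big-endian stores the most-significant byte at the lowest address.
The bytes are already most-significant first: 0xD1BA6407.
Top bit is set, so as a signed 32-bit value this is 0xD1BA6407 − 2^32 = -776313849.

-776313849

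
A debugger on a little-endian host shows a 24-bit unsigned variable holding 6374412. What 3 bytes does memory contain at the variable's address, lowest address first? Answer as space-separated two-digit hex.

6374412 in hexadecimal, padded to 24 bits, is 0x61440C.
Split into bytes (most-significant first): 61 44 0C.
In little-endian order the low byte comes first in memory.
So at ascending addresses the bytes are 0C 44 61.

0C 44 61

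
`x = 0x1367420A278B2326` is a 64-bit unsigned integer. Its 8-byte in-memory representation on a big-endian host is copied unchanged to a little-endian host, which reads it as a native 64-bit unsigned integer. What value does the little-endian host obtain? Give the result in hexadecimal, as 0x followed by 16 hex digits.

0x26238B270A426713

Stored big-endian, the bytes at ascending addresses are 13 67 42 0A 27 8B 23 26.
Read back as little-endian, the first byte is least significant, giving 0x26238B270A426713.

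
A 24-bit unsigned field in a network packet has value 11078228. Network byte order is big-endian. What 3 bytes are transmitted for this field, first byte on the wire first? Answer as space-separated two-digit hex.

A9 0A 54

11078228 in hexadecimal, padded to 24 bits, is 0xA90A54.
Split into bytes (most-significant first): A9 0A 54.
Big-endian stores the most-significant byte at the lowest address.
So the memory order matches the most-significant-first order: A9 0A 54.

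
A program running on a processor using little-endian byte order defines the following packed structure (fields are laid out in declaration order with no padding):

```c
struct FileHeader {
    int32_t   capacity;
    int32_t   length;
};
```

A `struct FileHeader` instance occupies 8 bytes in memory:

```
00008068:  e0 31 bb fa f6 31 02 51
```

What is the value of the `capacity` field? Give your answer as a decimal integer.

-88395296

`capacity` is the first field, at byte offset 0, occupying 4 bytes.
Bytes at offsets 0..3: E0 31 BB FA.
Little-endian stores the least-significant byte at the lowest address.
Reassemble most-significant byte first: FA BB 31 E0 → 0xFABB31E0.
Top bit is set, so as a signed 32-bit value this is 0xFABB31E0 − 2^32 = -88395296.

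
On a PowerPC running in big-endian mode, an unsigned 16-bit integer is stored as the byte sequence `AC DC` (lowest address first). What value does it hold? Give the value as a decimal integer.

Big-endian: lowest address holds the most-significant byte.
The bytes are already most-significant first: 0xACDC.
0xACDC = 44252.

44252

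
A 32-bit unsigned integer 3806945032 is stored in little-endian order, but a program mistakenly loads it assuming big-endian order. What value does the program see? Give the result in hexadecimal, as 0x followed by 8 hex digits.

0x085FE9E2

3806945032 in 32-bit hexadecimal is 0xE2E95F08.
Stored little-endian, the bytes at ascending addresses are 08 5F E9 E2.
Read back as big-endian, the last byte is least significant, giving 0x085FE9E2.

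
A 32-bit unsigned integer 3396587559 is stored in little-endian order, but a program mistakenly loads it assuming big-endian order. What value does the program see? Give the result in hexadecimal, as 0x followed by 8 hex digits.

3396587559 in 32-bit hexadecimal is 0xCA73D027.
Stored little-endian, the bytes at ascending addresses are 27 D0 73 CA.
Read back as big-endian, the last byte is least significant, giving 0x27D073CA.

0x27D073CA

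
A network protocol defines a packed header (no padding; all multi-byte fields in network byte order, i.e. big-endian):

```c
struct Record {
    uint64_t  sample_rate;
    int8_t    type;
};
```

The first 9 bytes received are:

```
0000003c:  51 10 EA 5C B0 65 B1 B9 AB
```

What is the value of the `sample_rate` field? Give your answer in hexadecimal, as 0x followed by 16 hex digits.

0x5110EA5CB065B1B9

`sample_rate` is the first field, at byte offset 0, occupying 8 bytes.
Bytes at offsets 0..7: 51 10 EA 5C B0 65 B1 B9.
In big-endian order the high byte comes first in memory.
The bytes are already most-significant first: 0x5110EA5CB065B1B9.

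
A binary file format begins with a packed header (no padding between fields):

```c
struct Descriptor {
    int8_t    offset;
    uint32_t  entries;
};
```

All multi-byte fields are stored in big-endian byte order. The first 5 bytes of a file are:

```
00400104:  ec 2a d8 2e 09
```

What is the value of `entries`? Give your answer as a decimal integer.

`entries` follows `offset` (1 byte), so it starts at byte offset 1 and occupies 4 bytes.
Bytes at offsets 1..4: 2A D8 2E 09.
In big-endian order the high byte comes first in memory.
The bytes are already most-significant first: 0x2AD82E09.
0x2AD82E09 = 718810633.

718810633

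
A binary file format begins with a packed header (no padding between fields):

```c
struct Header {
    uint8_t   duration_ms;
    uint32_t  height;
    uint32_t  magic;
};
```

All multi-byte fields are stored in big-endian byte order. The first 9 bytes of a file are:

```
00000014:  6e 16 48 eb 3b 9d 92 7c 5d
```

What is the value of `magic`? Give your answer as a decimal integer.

`magic` follows `duration_ms` (1 B), `height` (4 B), so it starts at offset 1 + 4 = 5 and occupies 4 bytes.
Bytes at offsets 5..8: 9D 92 7C 5D.
Big-endian: lowest address holds the most-significant byte.
The bytes are already most-significant first: 0x9D927C5D.
0x9D927C5D = 2643623005.

2643623005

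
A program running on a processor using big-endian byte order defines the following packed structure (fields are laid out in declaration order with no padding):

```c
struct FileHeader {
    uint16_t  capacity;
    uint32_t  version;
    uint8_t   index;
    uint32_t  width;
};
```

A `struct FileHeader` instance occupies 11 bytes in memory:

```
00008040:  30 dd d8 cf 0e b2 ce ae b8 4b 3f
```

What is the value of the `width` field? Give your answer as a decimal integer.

2931313471

`width` follows `capacity` (2 B), `version` (4 B), `index` (1 B), so it starts at offset 2 + 4 + 1 = 7 and occupies 4 bytes.
Bytes at offsets 7..10: AE B8 4B 3F.
Big-endian stores the most-significant byte at the lowest address.
The bytes are already most-significant first: 0xAEB84B3F.
0xAEB84B3F = 2931313471.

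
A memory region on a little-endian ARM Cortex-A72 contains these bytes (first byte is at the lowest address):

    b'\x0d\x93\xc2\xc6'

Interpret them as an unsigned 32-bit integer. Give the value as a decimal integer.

Little-endian: lowest address holds the least-significant byte.
Reassemble most-significant byte first: C6 C2 93 0D → 0xC6C2930D.
0xC6C2930D = 3334640397.

3334640397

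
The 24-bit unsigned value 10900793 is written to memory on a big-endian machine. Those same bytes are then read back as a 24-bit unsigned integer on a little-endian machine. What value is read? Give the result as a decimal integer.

3757478

10900793 in 24-bit hexadecimal is 0xA65539.
Stored big-endian, the bytes at ascending addresses are A6 55 39.
Read back as little-endian, the first byte is least significant, giving 0x3955A6.
0x3955A6 = 3757478.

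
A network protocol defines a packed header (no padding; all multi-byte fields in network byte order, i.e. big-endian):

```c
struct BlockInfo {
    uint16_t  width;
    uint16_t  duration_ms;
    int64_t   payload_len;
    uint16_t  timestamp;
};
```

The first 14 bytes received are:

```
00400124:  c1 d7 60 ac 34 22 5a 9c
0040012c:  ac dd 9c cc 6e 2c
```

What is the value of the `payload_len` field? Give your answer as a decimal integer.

`payload_len` follows `width` (2 B), `duration_ms` (2 B), so it starts at offset 2 + 2 = 4 and occupies 8 bytes.
Bytes at offsets 4..11: 34 22 5A 9C AC DD 9C CC.
Big-endian: lowest address holds the most-significant byte.
The bytes are already most-significant first: 0x34225A9CACDD9CCC.
0x34225A9CACDD9CCC = 3756664668142017740.

3756664668142017740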